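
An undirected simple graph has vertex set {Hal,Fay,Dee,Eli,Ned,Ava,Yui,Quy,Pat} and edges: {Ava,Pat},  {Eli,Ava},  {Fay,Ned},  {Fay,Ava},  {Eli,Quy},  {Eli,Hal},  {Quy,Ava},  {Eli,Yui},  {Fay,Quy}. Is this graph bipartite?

Fay-Quy-Ava-Fay is an odd cycle (length 3), and a bipartite graph can contain only even cycles.

No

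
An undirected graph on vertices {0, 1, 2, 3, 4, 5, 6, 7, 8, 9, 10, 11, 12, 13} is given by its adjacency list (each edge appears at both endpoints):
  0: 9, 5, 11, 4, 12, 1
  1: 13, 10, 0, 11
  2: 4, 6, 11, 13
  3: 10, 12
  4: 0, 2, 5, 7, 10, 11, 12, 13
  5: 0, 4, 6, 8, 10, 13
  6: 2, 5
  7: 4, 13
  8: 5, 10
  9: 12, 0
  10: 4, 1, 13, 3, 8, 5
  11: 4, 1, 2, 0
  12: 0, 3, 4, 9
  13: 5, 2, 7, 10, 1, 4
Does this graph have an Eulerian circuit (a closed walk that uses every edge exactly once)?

Yes

Degrees: 0:6, 1:4, 2:4, 3:2, 4:8, 5:6, 6:2, 7:2, 8:2, 9:2, 10:6, 11:4, 12:4, 13:6
Every vertex has even degree and the edges form a single connected piece, so an Eulerian circuit exists.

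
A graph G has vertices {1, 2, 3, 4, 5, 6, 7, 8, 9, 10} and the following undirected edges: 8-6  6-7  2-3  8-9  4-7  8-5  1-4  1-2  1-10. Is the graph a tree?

The graph has 10 vertices and 9 edges.
Connected and |E| = |V| - 1, which characterizes a tree.

Yes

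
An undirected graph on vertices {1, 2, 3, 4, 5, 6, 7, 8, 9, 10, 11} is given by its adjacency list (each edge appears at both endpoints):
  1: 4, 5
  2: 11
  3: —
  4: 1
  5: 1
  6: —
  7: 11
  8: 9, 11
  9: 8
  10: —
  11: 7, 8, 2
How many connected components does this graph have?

Component: {3}
Component: {6}
Component: {10}
Component: {1, 4, 5}
Component: {2, 7, 8, 9, 11}

5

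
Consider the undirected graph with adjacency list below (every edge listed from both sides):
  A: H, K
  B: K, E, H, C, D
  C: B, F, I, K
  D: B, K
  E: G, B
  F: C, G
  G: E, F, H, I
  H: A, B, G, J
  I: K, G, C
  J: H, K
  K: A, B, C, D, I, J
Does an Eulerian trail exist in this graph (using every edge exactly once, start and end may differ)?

Degrees: A:2, B:5, C:4, D:2, E:2, F:2, G:4, H:4, I:3, J:2, K:6
Odd-degree vertices: B, I (2 total).
The non-isolated vertices are connected and exactly 2 have odd degree, so an Eulerian trail exists (from B to I).

Yes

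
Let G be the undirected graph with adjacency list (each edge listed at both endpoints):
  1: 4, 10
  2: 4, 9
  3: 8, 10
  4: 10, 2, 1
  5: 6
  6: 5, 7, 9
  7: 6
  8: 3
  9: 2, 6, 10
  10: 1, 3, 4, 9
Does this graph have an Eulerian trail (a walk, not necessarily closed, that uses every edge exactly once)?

Degrees: 1:2, 2:2, 3:2, 4:3, 5:1, 6:3, 7:1, 8:1, 9:3, 10:4
Odd-degree vertices: 4, 5, 6, 7, 8, 9 (6 total).
With 6 odd-degree vertices (more than two), no single trail can use every edge.

No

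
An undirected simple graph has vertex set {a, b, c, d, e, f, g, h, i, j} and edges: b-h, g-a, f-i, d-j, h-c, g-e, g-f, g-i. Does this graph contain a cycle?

Yes

The graph has 10 vertices, 8 edges, and 3 connected components.
Since 8 > 10 - 3, a cycle must exist; for instance g-f-i-g.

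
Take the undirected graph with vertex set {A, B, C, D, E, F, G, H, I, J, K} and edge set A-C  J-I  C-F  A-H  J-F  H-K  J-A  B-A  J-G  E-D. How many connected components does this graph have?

Component: {D, E}
Component: {A, B, C, F, G, H, I, J, K}

2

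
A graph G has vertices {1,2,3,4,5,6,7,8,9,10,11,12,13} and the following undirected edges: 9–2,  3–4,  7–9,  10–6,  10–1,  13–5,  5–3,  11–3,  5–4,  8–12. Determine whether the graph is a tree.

|V| = 13, |E| = 10.
It is not connected, so it is not a tree.

No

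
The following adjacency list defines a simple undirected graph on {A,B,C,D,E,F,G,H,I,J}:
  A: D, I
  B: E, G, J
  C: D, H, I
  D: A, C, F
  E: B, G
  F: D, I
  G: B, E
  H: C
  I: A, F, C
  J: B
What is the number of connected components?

2

Component: {B, E, G, J}
Component: {A, C, D, F, H, I}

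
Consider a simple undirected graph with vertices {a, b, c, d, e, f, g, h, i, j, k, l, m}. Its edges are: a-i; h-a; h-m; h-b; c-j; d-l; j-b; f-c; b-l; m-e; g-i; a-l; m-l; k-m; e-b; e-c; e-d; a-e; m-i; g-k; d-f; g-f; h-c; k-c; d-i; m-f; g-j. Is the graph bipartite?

A valid 2-coloring puts {e, f, h, i, j, k, l} on one side and {a, b, c, d, g, m} on the other; every edge crosses between the two sides.

Yes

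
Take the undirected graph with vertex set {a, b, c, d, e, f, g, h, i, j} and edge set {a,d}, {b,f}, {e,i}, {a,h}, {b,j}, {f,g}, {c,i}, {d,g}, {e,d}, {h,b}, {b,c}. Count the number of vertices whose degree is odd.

2

Degrees: a:2, b:4, c:2, d:3, e:2, f:2, g:2, h:2, i:2, j:1
Odd-degree vertices: d, j.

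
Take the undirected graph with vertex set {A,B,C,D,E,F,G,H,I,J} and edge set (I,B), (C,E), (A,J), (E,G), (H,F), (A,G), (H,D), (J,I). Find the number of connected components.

2

Component: {D, F, H}
Component: {A, B, C, E, G, I, J}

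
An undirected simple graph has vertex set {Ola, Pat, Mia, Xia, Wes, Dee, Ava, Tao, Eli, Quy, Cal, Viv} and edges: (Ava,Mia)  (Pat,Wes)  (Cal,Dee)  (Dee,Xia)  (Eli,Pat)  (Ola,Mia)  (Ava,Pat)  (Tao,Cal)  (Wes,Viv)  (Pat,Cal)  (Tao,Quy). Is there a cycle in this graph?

|V| = 12, |E| = 11, number of components = 1.
A forest on 12 vertices with 1 component has exactly 11 edges, which matches — so no cycle.

No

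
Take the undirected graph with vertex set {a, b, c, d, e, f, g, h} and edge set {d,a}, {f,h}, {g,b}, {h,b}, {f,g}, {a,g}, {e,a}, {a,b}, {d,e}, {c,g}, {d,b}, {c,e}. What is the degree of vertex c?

Neighbors of c: e, g.

2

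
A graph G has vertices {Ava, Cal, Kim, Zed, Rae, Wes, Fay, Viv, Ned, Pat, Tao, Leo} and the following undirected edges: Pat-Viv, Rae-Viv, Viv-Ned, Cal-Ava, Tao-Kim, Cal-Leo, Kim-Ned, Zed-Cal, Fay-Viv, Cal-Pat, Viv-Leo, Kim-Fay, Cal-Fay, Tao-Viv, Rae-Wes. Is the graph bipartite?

Color {Cal, Kim, Wes, Viv} black and {Ava, Zed, Rae, Fay, Ned, Pat, Tao, Leo} white. No edge joins two same-colored vertices, so the graph is bipartite.

Yes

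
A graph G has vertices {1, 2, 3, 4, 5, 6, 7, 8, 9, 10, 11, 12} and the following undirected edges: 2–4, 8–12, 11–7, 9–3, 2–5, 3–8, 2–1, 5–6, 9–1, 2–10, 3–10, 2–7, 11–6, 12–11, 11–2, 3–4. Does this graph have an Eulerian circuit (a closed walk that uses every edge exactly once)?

Yes

Degrees: 1:2, 2:6, 3:4, 4:2, 5:2, 6:2, 7:2, 8:2, 9:2, 10:2, 11:4, 12:2
Every vertex has even degree and the edges form a single connected piece, so an Eulerian circuit exists.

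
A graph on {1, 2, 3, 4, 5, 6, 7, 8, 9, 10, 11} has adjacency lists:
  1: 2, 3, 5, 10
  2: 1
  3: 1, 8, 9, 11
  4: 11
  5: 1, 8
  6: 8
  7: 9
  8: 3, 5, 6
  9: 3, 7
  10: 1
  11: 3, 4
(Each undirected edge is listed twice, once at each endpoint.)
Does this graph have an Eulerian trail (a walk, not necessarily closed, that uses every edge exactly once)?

No

Degrees: 1:4, 2:1, 3:4, 4:1, 5:2, 6:1, 7:1, 8:3, 9:2, 10:1, 11:2
Odd-degree vertices: 2, 4, 6, 7, 8, 10 (6 total).
An Eulerian trail requires 0 or 2 odd-degree vertices; here there are 6.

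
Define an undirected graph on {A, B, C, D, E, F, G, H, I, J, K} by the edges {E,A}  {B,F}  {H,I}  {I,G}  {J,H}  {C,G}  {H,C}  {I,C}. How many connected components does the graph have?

Component: {D}
Component: {K}
Component: {A, E}
Component: {B, F}
Component: {C, G, H, I, J}

5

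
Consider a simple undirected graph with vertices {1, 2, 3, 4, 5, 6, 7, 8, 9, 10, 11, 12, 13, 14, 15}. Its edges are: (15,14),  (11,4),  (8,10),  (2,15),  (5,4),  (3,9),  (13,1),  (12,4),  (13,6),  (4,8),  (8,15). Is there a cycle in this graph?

The graph has 15 vertices, 11 edges, and 4 connected components.
A forest on 15 vertices with 4 components has exactly 11 edges, which matches — so no cycle.

No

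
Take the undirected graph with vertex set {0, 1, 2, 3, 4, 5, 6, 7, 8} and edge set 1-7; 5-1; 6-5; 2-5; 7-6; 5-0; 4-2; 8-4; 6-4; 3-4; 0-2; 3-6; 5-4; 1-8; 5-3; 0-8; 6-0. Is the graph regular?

Degrees: 0:4, 1:3, 2:3, 3:3, 4:5, 5:6, 6:5, 7:2, 8:3
Vertex 7 has degree 2 while 5 has degree 6, so the graph is not regular.

No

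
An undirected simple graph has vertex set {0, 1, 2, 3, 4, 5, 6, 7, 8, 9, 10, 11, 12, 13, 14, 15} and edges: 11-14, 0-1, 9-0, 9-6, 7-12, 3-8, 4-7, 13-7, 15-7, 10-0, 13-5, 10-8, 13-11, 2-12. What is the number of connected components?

2

Component: {0, 1, 3, 6, 8, 9, 10}
Component: {2, 4, 5, 7, 11, 12, 13, 14, 15}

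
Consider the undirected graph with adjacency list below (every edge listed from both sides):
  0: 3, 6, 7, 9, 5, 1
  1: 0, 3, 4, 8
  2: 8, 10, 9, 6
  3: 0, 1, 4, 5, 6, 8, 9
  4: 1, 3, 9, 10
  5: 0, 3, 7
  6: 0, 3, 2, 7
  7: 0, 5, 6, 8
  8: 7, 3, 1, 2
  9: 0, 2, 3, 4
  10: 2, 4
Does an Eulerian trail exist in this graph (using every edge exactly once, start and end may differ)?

Yes

Degrees: 0:6, 1:4, 2:4, 3:7, 4:4, 5:3, 6:4, 7:4, 8:4, 9:4, 10:2
Odd-degree vertices: 3, 5 (2 total).
With 2 odd-degree vertices and all edges in one connected piece, an Eulerian trail exists (from 3 to 5).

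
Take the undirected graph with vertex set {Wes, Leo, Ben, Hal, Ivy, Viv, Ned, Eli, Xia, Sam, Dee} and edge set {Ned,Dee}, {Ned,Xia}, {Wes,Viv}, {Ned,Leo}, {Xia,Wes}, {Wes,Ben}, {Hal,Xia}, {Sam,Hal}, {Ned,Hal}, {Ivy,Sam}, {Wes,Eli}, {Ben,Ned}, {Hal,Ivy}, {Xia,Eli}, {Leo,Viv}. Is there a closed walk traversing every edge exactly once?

No

Degrees: Wes:4, Leo:2, Ben:2, Hal:4, Ivy:2, Viv:2, Ned:5, Eli:2, Xia:4, Sam:2, Dee:1
Ned, Dee have odd degree; an Eulerian circuit needs every degree to be even, so none exists.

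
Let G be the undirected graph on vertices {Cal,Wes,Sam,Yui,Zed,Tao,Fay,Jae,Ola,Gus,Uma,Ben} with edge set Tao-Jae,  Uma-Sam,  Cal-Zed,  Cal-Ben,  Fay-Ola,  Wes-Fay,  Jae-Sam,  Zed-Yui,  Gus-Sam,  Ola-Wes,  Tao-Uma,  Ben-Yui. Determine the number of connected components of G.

3

Component: {Wes, Fay, Ola}
Component: {Cal, Yui, Zed, Ben}
Component: {Sam, Tao, Jae, Gus, Uma}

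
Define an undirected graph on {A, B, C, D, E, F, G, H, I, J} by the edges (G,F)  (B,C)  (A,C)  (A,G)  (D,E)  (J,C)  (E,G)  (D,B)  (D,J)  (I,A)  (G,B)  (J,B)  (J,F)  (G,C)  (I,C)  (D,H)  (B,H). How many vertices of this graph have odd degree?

Degrees: A:3, B:5, C:5, D:4, E:2, F:2, G:5, H:2, I:2, J:4
Odd-degree vertices: A, B, C, G.

4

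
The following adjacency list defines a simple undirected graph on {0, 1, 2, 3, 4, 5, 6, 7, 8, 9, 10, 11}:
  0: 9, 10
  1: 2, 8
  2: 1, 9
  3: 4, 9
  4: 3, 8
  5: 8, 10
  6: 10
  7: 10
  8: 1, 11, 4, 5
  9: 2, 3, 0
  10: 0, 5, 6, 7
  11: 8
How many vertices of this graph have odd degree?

Degrees: 0:2, 1:2, 2:2, 3:2, 4:2, 5:2, 6:1, 7:1, 8:4, 9:3, 10:4, 11:1
Odd-degree vertices: 6, 7, 9, 11.

4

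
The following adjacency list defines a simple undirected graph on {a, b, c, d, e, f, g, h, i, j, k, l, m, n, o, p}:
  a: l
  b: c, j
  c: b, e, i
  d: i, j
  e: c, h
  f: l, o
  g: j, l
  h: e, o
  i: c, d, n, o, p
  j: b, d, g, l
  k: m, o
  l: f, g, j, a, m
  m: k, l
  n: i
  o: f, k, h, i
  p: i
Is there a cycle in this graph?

|V| = 16, |E| = 20, number of components = 1.
Since 20 > 16 - 1, a cycle must exist; for instance l-f-o-k-m-l.

Yes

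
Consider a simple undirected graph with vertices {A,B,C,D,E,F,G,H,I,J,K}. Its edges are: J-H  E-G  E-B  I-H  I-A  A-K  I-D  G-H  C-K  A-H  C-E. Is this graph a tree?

No

The graph has 11 vertices and 11 edges.
It splits into 2 components, so it cannot be a tree.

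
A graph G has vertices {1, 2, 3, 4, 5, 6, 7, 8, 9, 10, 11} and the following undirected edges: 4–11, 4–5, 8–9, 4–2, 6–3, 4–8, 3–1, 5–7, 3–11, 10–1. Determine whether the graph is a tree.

The graph has 11 vertices and 10 edges.
Connected and |E| = |V| - 1, which characterizes a tree.

Yes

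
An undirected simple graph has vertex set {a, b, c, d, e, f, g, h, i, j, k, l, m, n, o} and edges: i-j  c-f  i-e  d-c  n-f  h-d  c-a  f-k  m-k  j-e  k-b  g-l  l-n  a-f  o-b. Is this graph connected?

No

Component: {e, i, j}
Component: {a, b, c, d, f, g, h, k, l, m, n, o}
No edge joins these 2 groups, so the graph is disconnected.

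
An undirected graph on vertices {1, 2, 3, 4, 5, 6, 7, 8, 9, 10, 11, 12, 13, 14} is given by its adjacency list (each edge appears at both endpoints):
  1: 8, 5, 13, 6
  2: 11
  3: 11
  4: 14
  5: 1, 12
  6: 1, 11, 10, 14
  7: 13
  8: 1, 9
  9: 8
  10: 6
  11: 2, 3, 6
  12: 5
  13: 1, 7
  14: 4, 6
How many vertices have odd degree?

Degrees: 1:4, 2:1, 3:1, 4:1, 5:2, 6:4, 7:1, 8:2, 9:1, 10:1, 11:3, 12:1, 13:2, 14:2
Odd-degree vertices: 2, 3, 4, 7, 9, 10, 11, 12.

8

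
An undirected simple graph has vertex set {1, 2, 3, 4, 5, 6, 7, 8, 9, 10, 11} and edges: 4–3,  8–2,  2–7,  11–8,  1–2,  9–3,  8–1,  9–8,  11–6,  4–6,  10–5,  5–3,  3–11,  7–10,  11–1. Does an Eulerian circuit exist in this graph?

No

Degrees: 1:3, 2:3, 3:4, 4:2, 5:2, 6:2, 7:2, 8:4, 9:2, 10:2, 11:4
1, 2 have odd degree; an Eulerian circuit needs every degree to be even, so none exists.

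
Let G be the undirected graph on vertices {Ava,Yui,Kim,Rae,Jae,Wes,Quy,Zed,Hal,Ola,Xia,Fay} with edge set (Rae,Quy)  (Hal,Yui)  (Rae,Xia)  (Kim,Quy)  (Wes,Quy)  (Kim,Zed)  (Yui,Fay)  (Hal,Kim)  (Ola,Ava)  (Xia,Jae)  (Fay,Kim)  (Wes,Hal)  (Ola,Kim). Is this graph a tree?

No

|V| = 12, |E| = 13.
A tree on 12 vertices has exactly 11 edges; this graph has 13, so it contains a cycle and is not a tree.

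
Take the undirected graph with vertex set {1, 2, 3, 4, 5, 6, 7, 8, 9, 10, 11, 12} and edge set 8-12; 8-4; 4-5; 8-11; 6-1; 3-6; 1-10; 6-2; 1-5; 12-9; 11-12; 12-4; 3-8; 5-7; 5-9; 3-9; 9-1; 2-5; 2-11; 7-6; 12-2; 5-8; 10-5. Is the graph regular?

Degrees: 1:4, 2:4, 3:3, 4:3, 5:7, 6:4, 7:2, 8:5, 9:4, 10:2, 11:3, 12:5
Degrees are not all equal (e.g. deg(7)=2 but deg(5)=7); not regular.

No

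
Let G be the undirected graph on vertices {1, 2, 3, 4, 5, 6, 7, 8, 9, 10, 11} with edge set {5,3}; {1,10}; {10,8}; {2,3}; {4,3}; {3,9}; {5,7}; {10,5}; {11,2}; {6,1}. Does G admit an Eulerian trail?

Degrees: 1:2, 2:2, 3:4, 4:1, 5:3, 6:1, 7:1, 8:1, 9:1, 10:3, 11:1
Odd-degree vertices: 4, 5, 6, 7, 8, 9, 10, 11 (8 total).
An Eulerian trail requires 0 or 2 odd-degree vertices; here there are 8.

No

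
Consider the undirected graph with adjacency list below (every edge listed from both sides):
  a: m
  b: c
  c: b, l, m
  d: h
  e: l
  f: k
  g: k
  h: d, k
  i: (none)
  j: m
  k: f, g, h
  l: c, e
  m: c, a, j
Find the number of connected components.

3

Component: {i}
Component: {d, f, g, h, k}
Component: {a, b, c, e, j, l, m}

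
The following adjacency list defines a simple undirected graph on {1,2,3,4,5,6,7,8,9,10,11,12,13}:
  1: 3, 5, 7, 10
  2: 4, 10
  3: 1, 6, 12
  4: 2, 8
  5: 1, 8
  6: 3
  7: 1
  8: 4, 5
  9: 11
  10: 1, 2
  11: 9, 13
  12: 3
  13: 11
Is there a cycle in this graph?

The graph has 13 vertices, 12 edges, and 2 connected components.
Since 12 > 13 - 2, a cycle must exist; for instance 1-5-8-4-2-10-1.

Yes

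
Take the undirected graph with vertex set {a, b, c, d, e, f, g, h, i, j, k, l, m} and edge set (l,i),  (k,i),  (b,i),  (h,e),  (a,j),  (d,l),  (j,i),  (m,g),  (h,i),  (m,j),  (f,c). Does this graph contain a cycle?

No

The graph has 13 vertices, 11 edges, and 2 connected components.
Since 11 = 13 - 2, the graph is a forest and contains no cycle.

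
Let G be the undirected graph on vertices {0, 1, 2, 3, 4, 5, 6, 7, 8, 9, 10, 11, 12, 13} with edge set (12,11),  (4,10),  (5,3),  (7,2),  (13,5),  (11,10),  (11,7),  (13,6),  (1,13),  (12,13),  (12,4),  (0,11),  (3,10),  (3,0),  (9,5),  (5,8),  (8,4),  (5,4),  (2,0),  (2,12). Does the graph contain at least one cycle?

Yes

The graph has 14 vertices, 20 edges, and 1 connected component.
One cycle is 11-12-13-5-4-10-11.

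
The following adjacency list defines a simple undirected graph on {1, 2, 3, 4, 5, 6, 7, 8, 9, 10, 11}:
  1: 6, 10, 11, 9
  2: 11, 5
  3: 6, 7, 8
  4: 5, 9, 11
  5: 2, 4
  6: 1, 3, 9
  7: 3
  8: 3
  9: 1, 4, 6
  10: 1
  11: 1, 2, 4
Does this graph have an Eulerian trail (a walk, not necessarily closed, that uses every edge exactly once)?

Degrees: 1:4, 2:2, 3:3, 4:3, 5:2, 6:3, 7:1, 8:1, 9:3, 10:1, 11:3
Odd-degree vertices: 3, 4, 6, 7, 8, 9, 10, 11 (8 total).
An Eulerian trail requires 0 or 2 odd-degree vertices; here there are 8.

No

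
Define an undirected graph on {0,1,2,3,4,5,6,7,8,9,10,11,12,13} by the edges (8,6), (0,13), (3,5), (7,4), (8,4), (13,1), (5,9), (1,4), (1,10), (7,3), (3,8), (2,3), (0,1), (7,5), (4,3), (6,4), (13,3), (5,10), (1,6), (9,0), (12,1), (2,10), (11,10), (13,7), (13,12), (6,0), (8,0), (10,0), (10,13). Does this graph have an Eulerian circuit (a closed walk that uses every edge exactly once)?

Degrees: 0:6, 1:6, 2:2, 3:6, 4:5, 5:4, 6:4, 7:4, 8:4, 9:2, 10:6, 11:1, 12:2, 13:6
Vertices with odd degree: 4, 11. An Eulerian circuit requires all degrees even.

No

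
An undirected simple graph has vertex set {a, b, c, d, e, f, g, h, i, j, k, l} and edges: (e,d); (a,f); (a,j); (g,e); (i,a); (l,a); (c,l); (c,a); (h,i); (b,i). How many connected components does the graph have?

3

Component: {k}
Component: {d, e, g}
Component: {a, b, c, f, h, i, j, l}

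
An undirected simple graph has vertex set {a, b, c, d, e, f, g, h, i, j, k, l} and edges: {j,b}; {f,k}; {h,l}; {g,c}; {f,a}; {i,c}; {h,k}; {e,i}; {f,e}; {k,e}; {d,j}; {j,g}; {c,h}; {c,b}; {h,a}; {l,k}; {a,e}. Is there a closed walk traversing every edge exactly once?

No

Degrees: a:3, b:2, c:4, d:1, e:4, f:3, g:2, h:4, i:2, j:3, k:4, l:2
a, d, f, j have odd degree; an Eulerian circuit needs every degree to be even, so none exists.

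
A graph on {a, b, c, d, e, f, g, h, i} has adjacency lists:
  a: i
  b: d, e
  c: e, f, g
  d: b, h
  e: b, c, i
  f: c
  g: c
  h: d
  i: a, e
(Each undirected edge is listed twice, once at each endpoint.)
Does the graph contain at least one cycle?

|V| = 9, |E| = 8, number of components = 1.
A forest on 9 vertices with 1 component has exactly 8 edges, which matches — so no cycle.

No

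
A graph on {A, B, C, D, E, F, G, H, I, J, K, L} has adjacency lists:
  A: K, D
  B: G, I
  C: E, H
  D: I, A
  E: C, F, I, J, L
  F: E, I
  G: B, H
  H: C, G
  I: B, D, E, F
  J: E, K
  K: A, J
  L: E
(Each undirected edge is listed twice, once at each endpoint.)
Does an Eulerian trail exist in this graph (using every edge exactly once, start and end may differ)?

Degrees: A:2, B:2, C:2, D:2, E:5, F:2, G:2, H:2, I:4, J:2, K:2, L:1
Odd-degree vertices: E, L (2 total).
The non-isolated vertices are connected and exactly 2 have odd degree, so an Eulerian trail exists (from E to L).

Yes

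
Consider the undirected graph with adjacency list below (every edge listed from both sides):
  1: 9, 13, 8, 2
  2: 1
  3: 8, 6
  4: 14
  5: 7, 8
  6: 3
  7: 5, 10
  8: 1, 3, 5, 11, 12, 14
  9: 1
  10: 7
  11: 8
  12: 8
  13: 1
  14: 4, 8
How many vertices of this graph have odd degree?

8

Degrees: 1:4, 2:1, 3:2, 4:1, 5:2, 6:1, 7:2, 8:6, 9:1, 10:1, 11:1, 12:1, 13:1, 14:2
Odd-degree vertices: 2, 4, 6, 9, 10, 11, 12, 13.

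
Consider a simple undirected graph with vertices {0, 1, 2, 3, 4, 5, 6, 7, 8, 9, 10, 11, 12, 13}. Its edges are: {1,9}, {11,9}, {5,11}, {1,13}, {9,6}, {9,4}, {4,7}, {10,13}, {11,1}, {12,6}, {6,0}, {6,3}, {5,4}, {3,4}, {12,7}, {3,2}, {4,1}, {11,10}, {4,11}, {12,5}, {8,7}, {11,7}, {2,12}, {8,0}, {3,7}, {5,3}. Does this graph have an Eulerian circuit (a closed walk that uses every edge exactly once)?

Degrees: 0:2, 1:4, 2:2, 3:5, 4:6, 5:4, 6:4, 7:5, 8:2, 9:4, 10:2, 11:6, 12:4, 13:2
Vertices with odd degree: 3, 7. An Eulerian circuit requires all degrees even.

No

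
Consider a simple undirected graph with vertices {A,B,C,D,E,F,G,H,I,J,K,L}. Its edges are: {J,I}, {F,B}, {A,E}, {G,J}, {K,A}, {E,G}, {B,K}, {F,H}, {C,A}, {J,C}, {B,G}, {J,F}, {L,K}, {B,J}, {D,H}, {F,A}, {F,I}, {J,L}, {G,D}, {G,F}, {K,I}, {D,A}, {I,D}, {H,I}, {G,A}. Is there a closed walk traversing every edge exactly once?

No

Degrees: A:6, B:4, C:2, D:4, E:2, F:6, G:6, H:3, I:5, J:6, K:4, L:2
Vertices with odd degree: H, I. An Eulerian circuit requires all degrees even.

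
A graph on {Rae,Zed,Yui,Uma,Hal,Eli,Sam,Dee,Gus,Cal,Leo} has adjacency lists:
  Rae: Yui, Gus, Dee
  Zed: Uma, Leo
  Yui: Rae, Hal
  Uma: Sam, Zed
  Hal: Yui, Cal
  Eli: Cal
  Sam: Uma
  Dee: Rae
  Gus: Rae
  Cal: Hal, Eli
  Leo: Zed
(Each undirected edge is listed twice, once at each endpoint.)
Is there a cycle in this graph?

|V| = 11, |E| = 9, number of components = 2.
A forest on 11 vertices with 2 components has exactly 9 edges, which matches — so no cycle.

No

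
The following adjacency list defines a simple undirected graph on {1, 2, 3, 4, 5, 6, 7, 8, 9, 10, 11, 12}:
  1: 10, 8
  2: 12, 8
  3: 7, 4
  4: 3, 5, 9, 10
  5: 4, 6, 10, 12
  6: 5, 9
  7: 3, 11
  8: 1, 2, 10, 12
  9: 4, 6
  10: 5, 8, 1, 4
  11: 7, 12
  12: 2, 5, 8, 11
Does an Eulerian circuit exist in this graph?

Yes

Degrees: 1:2, 2:2, 3:2, 4:4, 5:4, 6:2, 7:2, 8:4, 9:2, 10:4, 11:2, 12:4
All degrees are even and the non-isolated vertices are connected — an Eulerian circuit exists.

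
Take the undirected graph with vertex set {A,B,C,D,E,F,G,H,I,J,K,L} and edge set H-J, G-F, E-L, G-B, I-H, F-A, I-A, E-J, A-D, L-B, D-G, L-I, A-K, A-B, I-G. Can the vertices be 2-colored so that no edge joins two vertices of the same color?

The cycle I-H-J-E-L-I has length 5, which is odd, so the graph is not bipartite.

No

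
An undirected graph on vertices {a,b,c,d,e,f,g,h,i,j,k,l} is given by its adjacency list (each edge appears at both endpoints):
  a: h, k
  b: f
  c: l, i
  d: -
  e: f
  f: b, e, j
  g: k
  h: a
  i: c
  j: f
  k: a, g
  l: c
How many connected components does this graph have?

Component: {d}
Component: {c, i, l}
Component: {a, g, h, k}
Component: {b, e, f, j}

4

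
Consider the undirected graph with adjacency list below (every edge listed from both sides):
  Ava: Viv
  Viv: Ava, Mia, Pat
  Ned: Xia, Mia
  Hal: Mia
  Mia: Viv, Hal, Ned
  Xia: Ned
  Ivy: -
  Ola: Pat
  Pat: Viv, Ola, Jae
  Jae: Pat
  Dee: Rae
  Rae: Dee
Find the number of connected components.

3

Component: {Ivy}
Component: {Dee, Rae}
Component: {Ava, Viv, Ned, Hal, Mia, Xia, Ola, Pat, Jae}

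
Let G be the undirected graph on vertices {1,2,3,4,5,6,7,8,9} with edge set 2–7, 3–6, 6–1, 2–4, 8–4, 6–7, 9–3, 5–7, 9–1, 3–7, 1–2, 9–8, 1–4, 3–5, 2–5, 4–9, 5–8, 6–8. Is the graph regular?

Yes

Degrees: 1:4, 2:4, 3:4, 4:4, 5:4, 6:4, 7:4, 8:4, 9:4
All degrees equal 4; the graph is regular.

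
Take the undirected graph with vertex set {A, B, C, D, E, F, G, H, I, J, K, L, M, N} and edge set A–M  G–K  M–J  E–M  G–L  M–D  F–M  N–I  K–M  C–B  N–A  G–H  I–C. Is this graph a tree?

|V| = 14, |E| = 13.
It is connected with exactly 13 edges, hence acyclic — it is a tree.

Yes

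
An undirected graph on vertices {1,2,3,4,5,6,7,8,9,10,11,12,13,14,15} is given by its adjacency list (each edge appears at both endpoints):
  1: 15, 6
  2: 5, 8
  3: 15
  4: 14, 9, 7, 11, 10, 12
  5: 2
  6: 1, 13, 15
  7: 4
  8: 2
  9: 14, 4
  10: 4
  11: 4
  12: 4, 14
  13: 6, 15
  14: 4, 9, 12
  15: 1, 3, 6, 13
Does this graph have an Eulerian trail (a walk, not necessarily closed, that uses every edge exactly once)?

Degrees: 1:2, 2:2, 3:1, 4:6, 5:1, 6:3, 7:1, 8:1, 9:2, 10:1, 11:1, 12:2, 13:2, 14:3, 15:4
Odd-degree vertices: 3, 5, 6, 7, 8, 10, 11, 14 (8 total).
With 8 odd-degree vertices (more than two), no single trail can use every edge.

No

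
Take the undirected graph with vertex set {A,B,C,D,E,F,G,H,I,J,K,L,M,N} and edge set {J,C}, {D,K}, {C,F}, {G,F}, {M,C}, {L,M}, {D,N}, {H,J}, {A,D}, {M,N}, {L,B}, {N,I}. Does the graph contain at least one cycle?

No

|V| = 14, |E| = 12, number of components = 2.
A forest on 14 vertices with 2 components has exactly 12 edges, which matches — so no cycle.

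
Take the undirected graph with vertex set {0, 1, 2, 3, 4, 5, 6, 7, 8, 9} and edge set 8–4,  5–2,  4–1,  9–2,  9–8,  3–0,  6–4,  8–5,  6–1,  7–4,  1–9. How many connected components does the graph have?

2

Component: {0, 3}
Component: {1, 2, 4, 5, 6, 7, 8, 9}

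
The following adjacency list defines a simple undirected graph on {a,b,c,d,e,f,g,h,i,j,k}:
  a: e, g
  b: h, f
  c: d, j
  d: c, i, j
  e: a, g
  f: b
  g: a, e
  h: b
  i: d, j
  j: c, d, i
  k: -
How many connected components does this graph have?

Component: {k}
Component: {a, e, g}
Component: {b, f, h}
Component: {c, d, i, j}

4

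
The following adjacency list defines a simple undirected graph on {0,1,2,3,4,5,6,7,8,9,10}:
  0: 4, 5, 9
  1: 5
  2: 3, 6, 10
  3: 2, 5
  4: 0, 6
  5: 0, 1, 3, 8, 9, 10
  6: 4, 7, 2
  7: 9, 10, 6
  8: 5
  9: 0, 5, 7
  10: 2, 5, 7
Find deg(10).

Neighbors of 10: 2, 5, 7.

3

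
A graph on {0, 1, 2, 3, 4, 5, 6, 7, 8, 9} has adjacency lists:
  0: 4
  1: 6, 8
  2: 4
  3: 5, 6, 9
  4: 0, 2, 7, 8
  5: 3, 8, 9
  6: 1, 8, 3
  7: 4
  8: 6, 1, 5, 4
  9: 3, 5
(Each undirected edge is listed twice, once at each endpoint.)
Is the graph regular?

No

Degrees: 0:1, 1:2, 2:1, 3:3, 4:4, 5:3, 6:3, 7:1, 8:4, 9:2
Degrees are not all equal (e.g. deg(0)=1 but deg(4)=4); not regular.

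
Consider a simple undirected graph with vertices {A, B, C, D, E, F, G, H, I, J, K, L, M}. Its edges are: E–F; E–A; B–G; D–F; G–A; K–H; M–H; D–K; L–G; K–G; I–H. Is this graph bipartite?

Color {C, D, E, G, H, J} black and {A, B, F, I, K, L, M} white. No edge joins two same-colored vertices, so the graph is bipartite.

Yes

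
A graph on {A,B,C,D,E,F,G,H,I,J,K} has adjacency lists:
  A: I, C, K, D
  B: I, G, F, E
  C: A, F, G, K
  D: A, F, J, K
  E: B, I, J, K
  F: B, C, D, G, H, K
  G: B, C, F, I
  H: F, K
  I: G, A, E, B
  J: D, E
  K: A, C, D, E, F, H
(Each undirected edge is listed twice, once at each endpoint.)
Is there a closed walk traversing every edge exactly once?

Yes

Degrees: A:4, B:4, C:4, D:4, E:4, F:6, G:4, H:2, I:4, J:2, K:6
All degrees are even and the non-isolated vertices are connected — an Eulerian circuit exists.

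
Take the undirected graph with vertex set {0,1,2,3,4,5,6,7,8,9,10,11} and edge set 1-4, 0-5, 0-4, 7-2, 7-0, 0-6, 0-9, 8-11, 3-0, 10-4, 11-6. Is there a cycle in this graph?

No

The graph has 12 vertices, 11 edges, and 1 connected component.
A forest on 12 vertices with 1 component has exactly 11 edges, which matches — so no cycle.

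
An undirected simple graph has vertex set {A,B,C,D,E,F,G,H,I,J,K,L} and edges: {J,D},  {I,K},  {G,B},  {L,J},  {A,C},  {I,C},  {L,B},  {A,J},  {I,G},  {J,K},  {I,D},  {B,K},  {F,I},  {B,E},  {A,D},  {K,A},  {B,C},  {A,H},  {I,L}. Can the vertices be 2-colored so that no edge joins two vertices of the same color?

No

The cycle K-A-J-K has length 3, which is odd, so the graph is not bipartite.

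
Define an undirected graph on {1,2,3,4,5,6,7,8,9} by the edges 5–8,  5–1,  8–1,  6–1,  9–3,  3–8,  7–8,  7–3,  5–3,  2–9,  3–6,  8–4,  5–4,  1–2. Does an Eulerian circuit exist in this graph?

No

Degrees: 1:4, 2:2, 3:5, 4:2, 5:4, 6:2, 7:2, 8:5, 9:2
3, 8 have odd degree; an Eulerian circuit needs every degree to be even, so none exists.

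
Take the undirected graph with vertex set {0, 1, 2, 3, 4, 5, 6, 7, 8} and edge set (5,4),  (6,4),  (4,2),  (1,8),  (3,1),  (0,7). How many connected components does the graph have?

Component: {0, 7}
Component: {1, 3, 8}
Component: {2, 4, 5, 6}

3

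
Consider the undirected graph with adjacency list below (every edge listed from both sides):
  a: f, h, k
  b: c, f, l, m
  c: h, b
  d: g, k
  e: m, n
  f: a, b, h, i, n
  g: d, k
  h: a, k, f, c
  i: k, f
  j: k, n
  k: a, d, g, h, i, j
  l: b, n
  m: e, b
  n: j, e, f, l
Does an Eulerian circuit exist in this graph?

No

Degrees: a:3, b:4, c:2, d:2, e:2, f:5, g:2, h:4, i:2, j:2, k:6, l:2, m:2, n:4
a, f have odd degree; an Eulerian circuit needs every degree to be even, so none exists.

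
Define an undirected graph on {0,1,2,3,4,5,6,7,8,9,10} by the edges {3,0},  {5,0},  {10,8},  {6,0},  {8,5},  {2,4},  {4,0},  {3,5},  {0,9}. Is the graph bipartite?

The cycle 3-0-5-3 has length 3, which is odd, so the graph is not bipartite.

No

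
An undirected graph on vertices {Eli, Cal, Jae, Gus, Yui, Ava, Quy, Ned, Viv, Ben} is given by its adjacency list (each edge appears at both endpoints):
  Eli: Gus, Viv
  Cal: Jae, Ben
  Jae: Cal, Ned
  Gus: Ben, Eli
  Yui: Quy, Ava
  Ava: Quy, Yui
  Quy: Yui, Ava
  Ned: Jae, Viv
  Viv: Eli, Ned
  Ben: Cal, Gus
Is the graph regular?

Degrees: Eli:2, Cal:2, Jae:2, Gus:2, Yui:2, Ava:2, Quy:2, Ned:2, Viv:2, Ben:2
Every vertex has degree 2, so the graph is 2-regular.

Yes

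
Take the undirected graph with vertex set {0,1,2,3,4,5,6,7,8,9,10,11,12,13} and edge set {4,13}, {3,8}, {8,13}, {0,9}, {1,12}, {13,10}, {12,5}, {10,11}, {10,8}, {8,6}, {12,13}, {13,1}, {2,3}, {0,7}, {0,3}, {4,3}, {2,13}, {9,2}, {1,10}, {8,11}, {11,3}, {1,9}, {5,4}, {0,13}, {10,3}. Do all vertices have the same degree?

No

Degrees: 0:4, 1:4, 2:3, 3:6, 4:3, 5:2, 6:1, 7:1, 8:5, 9:3, 10:5, 11:3, 12:3, 13:7
Degrees are not all equal (e.g. deg(6)=1 but deg(13)=7); not regular.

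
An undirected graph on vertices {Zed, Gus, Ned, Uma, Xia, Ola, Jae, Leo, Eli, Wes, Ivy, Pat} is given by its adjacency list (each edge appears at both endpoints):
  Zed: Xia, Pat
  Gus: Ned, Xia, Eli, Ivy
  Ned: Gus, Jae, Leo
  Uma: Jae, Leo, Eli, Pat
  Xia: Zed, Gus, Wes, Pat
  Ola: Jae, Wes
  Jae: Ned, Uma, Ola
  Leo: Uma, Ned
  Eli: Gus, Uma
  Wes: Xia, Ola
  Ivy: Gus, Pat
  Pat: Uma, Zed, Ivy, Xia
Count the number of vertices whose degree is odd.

2

Degrees: Zed:2, Gus:4, Ned:3, Uma:4, Xia:4, Ola:2, Jae:3, Leo:2, Eli:2, Wes:2, Ivy:2, Pat:4
Odd-degree vertices: Ned, Jae.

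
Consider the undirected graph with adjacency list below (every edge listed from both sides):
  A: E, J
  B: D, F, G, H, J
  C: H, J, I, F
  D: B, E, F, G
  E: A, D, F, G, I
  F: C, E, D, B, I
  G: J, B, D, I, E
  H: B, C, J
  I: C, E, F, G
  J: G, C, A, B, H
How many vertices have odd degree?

Degrees: A:2, B:5, C:4, D:4, E:5, F:5, G:5, H:3, I:4, J:5
Odd-degree vertices: B, E, F, G, H, J.

6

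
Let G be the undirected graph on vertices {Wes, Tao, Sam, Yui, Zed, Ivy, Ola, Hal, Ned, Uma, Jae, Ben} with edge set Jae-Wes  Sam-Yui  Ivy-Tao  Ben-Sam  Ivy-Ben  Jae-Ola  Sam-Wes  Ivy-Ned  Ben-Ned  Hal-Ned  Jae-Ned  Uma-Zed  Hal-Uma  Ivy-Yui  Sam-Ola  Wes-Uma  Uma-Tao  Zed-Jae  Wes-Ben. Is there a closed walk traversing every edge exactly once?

Degrees: Wes:4, Tao:2, Sam:4, Yui:2, Zed:2, Ivy:4, Ola:2, Hal:2, Ned:4, Uma:4, Jae:4, Ben:4
Every vertex has even degree and the edges form a single connected piece, so an Eulerian circuit exists.

Yes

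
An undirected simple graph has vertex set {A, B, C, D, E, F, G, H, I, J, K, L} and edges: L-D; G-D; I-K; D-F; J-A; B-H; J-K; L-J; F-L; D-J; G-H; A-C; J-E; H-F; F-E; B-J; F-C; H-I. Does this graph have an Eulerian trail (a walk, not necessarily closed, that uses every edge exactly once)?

Yes

Degrees: A:2, B:2, C:2, D:4, E:2, F:5, G:2, H:4, I:2, J:6, K:2, L:3
Odd-degree vertices: F, L (2 total).
With 2 odd-degree vertices and all edges in one connected piece, an Eulerian trail exists (from F to L).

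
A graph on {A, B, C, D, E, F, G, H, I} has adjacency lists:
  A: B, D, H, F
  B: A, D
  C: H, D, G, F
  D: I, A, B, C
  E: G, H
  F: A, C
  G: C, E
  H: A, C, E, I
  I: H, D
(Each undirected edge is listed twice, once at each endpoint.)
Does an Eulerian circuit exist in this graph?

Degrees: A:4, B:2, C:4, D:4, E:2, F:2, G:2, H:4, I:2
All degrees are even and the non-isolated vertices are connected — an Eulerian circuit exists.

Yes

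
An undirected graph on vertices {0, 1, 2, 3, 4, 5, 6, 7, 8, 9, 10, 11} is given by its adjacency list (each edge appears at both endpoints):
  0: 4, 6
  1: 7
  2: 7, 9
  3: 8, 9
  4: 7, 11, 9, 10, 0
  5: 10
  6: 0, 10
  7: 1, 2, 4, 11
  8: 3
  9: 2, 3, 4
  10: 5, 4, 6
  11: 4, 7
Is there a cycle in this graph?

Yes

The graph has 12 vertices, 14 edges, and 1 connected component.
One cycle is 4-7-2-9-4.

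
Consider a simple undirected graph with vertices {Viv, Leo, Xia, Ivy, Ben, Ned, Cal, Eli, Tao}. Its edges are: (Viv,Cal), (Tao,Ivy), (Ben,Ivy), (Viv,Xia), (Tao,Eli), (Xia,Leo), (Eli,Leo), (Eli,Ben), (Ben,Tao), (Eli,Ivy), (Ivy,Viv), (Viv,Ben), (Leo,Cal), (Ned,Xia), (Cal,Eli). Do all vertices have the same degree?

No

Degrees: Viv:4, Leo:3, Xia:3, Ivy:4, Ben:4, Ned:1, Cal:3, Eli:5, Tao:3
Vertex Ned has degree 1 while Eli has degree 5, so the graph is not regular.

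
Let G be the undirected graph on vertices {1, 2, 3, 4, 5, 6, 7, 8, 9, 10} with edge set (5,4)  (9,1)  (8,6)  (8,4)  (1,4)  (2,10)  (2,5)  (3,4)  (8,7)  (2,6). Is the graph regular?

Degrees: 1:2, 2:3, 3:1, 4:4, 5:2, 6:2, 7:1, 8:3, 9:1, 10:1
Degrees are not all equal (e.g. deg(3)=1 but deg(4)=4); not regular.

No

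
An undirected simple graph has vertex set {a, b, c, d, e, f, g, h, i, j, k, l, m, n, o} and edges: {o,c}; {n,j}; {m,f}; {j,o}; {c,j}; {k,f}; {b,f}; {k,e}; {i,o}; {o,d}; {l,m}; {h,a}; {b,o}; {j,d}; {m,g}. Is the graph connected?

Component: {a, h}
Component: {b, c, d, e, f, g, i, j, k, l, m, n, o}
There are 2 separate components, so the graph is not connected.

No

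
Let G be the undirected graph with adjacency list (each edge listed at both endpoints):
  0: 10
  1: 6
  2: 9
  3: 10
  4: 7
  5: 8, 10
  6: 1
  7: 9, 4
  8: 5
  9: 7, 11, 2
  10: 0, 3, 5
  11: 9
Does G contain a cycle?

No

|V| = 12, |E| = 9, number of components = 3.
A forest on 12 vertices with 3 components has exactly 9 edges, which matches — so no cycle.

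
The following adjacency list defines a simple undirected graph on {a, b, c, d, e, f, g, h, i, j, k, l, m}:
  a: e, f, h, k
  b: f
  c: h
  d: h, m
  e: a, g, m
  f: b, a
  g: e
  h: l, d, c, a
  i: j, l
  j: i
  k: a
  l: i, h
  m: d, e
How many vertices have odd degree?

6

Degrees: a:4, b:1, c:1, d:2, e:3, f:2, g:1, h:4, i:2, j:1, k:1, l:2, m:2
Odd-degree vertices: b, c, e, g, j, k.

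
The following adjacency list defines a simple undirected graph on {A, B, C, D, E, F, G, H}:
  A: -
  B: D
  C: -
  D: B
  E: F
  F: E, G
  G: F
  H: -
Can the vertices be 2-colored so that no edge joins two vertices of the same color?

Yes

A valid 2-coloring puts {A, C, D, F, H} on one side and {B, E, G} on the other; every edge crosses between the two sides.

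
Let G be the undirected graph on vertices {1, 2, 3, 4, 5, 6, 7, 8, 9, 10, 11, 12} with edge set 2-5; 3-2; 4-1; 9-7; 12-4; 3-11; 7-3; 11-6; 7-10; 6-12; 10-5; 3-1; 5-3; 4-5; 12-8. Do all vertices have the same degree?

Degrees: 1:2, 2:2, 3:5, 4:3, 5:4, 6:2, 7:3, 8:1, 9:1, 10:2, 11:2, 12:3
Degrees are not all equal (e.g. deg(8)=1 but deg(3)=5); not regular.

No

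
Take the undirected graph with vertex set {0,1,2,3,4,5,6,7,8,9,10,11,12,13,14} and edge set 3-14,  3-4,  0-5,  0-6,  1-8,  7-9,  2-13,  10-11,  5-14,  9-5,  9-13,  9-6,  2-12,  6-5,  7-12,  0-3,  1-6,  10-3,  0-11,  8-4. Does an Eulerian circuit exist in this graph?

Yes

Degrees: 0:4, 1:2, 2:2, 3:4, 4:2, 5:4, 6:4, 7:2, 8:2, 9:4, 10:2, 11:2, 12:2, 13:2, 14:2
All degrees are even and the non-isolated vertices are connected — an Eulerian circuit exists.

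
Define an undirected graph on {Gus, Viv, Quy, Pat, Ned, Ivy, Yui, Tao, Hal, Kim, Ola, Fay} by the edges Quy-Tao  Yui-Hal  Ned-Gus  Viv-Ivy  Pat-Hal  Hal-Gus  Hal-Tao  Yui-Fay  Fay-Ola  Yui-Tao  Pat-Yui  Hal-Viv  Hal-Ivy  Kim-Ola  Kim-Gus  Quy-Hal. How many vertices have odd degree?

Degrees: Gus:3, Viv:2, Quy:2, Pat:2, Ned:1, Ivy:2, Yui:4, Tao:3, Hal:7, Kim:2, Ola:2, Fay:2
Odd-degree vertices: Gus, Ned, Tao, Hal.

4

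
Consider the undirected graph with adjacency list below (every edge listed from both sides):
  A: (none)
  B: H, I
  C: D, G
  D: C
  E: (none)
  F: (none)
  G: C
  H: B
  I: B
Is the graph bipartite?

Partition the vertices as {A, D, E, F, G, H, I} vs {B, C}. Each listed edge has one endpoint in each part, so the graph is bipartite.

Yes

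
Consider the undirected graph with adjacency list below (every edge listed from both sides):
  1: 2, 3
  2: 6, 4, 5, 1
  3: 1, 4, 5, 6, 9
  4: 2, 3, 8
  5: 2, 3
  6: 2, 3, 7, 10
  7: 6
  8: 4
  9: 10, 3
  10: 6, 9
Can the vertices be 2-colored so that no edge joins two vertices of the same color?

Partition the vertices as {2, 3, 7, 8, 10} vs {1, 4, 5, 6, 9}. Each listed edge has one endpoint in each part, so the graph is bipartite.

Yes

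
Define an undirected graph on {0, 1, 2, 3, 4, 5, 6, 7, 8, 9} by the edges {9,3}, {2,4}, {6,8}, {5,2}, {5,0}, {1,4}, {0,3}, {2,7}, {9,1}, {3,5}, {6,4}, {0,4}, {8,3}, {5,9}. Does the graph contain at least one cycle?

The graph has 10 vertices, 14 edges, and 1 connected component.
Since 14 > 10 - 1, a cycle must exist; for instance 0-4-6-8-3-0.

Yes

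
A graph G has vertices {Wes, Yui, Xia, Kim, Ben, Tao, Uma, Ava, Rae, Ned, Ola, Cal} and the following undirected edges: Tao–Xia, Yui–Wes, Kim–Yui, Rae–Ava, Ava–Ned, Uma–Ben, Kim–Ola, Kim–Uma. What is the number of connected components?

4

Component: {Cal}
Component: {Xia, Tao}
Component: {Ava, Rae, Ned}
Component: {Wes, Yui, Kim, Ben, Uma, Ola}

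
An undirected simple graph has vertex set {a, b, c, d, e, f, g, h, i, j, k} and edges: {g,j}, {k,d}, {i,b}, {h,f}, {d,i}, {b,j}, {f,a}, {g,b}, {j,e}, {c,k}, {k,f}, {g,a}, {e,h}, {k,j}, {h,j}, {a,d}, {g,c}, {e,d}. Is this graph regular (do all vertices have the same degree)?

Degrees: a:3, b:3, c:2, d:4, e:3, f:3, g:4, h:3, i:2, j:5, k:4
Vertex c has degree 2 while j has degree 5, so the graph is not regular.

No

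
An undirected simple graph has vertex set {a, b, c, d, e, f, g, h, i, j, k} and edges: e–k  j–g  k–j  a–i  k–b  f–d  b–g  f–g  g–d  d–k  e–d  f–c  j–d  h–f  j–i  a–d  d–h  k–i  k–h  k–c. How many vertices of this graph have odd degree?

Degrees: a:2, b:2, c:2, d:7, e:2, f:4, g:4, h:3, i:3, j:4, k:7
Odd-degree vertices: d, h, i, k.

4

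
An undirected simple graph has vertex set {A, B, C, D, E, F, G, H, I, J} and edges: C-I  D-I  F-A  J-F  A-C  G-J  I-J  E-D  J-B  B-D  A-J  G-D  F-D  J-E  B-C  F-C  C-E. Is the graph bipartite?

No

A-F-J-A is an odd cycle (length 3), and a bipartite graph can contain only even cycles.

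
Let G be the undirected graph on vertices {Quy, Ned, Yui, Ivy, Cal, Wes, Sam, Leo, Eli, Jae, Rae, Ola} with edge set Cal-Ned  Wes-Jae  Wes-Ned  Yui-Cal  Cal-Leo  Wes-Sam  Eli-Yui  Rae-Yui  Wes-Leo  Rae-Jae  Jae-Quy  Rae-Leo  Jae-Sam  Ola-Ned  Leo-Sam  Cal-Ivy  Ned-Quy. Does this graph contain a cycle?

The graph has 12 vertices, 17 edges, and 1 connected component.
One cycle is Quy-Jae-Sam-Wes-Ned-Quy.

Yes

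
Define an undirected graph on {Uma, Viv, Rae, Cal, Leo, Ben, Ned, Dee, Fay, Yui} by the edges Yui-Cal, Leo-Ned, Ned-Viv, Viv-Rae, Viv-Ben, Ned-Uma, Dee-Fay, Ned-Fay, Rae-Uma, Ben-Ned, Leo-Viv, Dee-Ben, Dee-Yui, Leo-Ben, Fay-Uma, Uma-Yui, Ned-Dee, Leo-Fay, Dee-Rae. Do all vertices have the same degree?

Degrees: Uma:4, Viv:4, Rae:3, Cal:1, Leo:4, Ben:4, Ned:6, Dee:5, Fay:4, Yui:3
Vertex Cal has degree 1 while Ned has degree 6, so the graph is not regular.

No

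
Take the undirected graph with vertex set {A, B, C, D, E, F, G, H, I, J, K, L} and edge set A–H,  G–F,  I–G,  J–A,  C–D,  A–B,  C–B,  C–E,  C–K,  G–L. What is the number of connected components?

2

Component: {F, G, I, L}
Component: {A, B, C, D, E, H, J, K}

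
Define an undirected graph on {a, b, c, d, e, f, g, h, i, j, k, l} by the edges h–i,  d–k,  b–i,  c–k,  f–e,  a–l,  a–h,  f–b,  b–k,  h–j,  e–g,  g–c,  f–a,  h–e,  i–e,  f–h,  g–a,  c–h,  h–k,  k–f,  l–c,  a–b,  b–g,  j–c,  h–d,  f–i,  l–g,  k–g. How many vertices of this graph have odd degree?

4

Degrees: a:5, b:5, c:5, d:2, e:4, f:6, g:6, h:8, i:4, j:2, k:6, l:3
Odd-degree vertices: a, b, c, l.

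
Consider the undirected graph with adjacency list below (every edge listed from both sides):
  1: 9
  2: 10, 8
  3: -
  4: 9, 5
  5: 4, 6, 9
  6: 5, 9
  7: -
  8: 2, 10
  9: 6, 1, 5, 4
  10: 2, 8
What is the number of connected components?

4

Component: {3}
Component: {7}
Component: {2, 8, 10}
Component: {1, 4, 5, 6, 9}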